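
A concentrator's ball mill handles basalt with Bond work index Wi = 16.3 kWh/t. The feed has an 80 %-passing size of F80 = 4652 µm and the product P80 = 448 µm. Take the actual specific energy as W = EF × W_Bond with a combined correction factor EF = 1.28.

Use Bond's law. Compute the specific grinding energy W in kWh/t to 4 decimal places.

W = 6.7983 kWh/t

W = 10·Wi·(P80^(-½) − F80^(-½))
1/√448 = 0.047246;  1/√4652 = 0.014662
W = 10·16.3·(0.047246 − 0.014662) = 5.3112 kWh/t
W_actual = 1.28 × 5.3112 = 6.7983 kWh/t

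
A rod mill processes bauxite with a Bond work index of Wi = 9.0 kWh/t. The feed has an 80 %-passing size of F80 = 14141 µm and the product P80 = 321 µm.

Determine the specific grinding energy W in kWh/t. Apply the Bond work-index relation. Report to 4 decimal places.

W = 10·Wi·(P80^(-½) − F80^(-½))
1/√321 = 0.055815;  1/√14141 = 0.008409
W = 10·9.0·(0.055815 − 0.008409) = 4.2665 kWh/t

W = 4.2665 kWh/t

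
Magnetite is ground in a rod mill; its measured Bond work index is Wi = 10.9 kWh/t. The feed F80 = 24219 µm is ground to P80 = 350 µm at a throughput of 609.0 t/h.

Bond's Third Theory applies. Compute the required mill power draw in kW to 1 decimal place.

P = 3121.7 kW

W = 10·Wi·[P80^(−½) − F80^(−½)]
W = 10·10.9·(1/√350 − 1/√24219) = 10·10.9·(0.047027) = 5.1259 kWh/t
P = W·T = 5.1259·609.0 = 3121.7 kW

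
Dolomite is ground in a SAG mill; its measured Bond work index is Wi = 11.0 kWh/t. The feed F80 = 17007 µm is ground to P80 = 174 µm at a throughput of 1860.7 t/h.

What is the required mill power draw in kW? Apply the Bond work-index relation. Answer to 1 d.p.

W = 10·Wi·(P80^(-½) − F80^(-½))
W = 10·11.0·(1/√174 − 1/√17007) = 10·11.0·(0.068142) = 7.4956 kWh/t
Power = W × throughput = 7.4956 kWh/t × 1860.7 t/h = 13947.0 kW

P = 13947.0 kW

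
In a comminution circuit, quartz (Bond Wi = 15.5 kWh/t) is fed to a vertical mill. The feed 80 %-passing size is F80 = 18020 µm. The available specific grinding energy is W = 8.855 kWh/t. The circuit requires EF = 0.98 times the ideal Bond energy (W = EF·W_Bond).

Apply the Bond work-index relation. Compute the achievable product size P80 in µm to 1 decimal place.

W = 10·Wi·[P80^(−½) − F80^(−½)]
W_Bond = W / EF = 8.855 / 0.98 = 9.0357 kWh/t
⇒ 1/√P80 = W_Bond/(10 Wi) + 1/√F80
  = 9.0357/(10·15.5) + 1/√18020 = 0.058295 + 0.007449 = 0.065744
P80 = (1/0.065744)² = 15.2104² = 231.36 µm

P80 = 231.4 µm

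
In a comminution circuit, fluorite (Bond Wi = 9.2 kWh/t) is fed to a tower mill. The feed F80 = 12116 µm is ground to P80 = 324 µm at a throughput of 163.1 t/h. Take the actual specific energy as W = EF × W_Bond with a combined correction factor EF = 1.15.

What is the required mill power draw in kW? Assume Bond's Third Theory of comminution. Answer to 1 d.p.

P = 801.9 kW

W = 10 Wi / √P80 − 10 Wi / √F80
W = 10·9.2·(1/√324 − 1/√12116) = 10·9.2·(0.046471) = 4.2753 kWh/t
Corrected W = EF·W_Bond = 1.15·4.2753 = 4.9166 kWh/t
P = W·T = 4.9166·163.1 = 801.9 kW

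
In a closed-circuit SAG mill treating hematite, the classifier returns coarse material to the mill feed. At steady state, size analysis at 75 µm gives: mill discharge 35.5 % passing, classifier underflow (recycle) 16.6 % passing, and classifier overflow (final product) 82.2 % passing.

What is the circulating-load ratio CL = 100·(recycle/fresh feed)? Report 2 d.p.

Balance %-passing 75 µm (r = R/F):
(1+r)d = ru + o → r = (o−d)/(d−u)
r = (82.2 − 35.5)/(35.5 − 16.6) = 46.7/18.9 = 2.4709
CL = 100·r = 247.09 %

CL = 247.09 %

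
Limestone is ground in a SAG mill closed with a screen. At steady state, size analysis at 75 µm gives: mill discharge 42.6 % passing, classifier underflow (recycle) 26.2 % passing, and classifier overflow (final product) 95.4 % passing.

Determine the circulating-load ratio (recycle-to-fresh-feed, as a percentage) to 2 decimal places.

CL = 321.95 %

Let r = R/F. Size balance at 75 µm:
(1+r)·d = r·u + o ⇒ r = (o−d)/(d−u)
r = (95.4 − 42.6)/(42.6 − 26.2) = 52.8/16.4 = 3.2195
CL = 100·r = 321.95 %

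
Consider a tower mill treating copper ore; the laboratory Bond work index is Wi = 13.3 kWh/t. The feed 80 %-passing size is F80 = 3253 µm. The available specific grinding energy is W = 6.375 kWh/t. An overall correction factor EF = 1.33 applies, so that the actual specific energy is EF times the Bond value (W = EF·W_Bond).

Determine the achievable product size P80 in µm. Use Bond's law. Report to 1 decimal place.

W = 10 Wi (P80^-0.5 − F80^-0.5)
W_Bond = W / EF = 6.375 / 1.33 = 4.7932 kWh/t
P80^-0.5 = F80^-0.5 + W_Bond/(10 Wi)
  = 4.7932/(10·13.3) + 1/√3253 = 0.036039 + 0.017533 = 0.053572
P80 = (1/0.053572)² = 18.6663² = 348.43 µm

P80 = 348.4 µm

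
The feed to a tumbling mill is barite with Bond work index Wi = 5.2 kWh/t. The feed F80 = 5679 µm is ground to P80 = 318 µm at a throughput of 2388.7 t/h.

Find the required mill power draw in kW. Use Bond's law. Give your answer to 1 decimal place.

W = 10 Wi / √P80 − 10 Wi / √F80
W = 10·5.2·(1/√318 − 1/√5679) = 10·5.2·(0.042807) = 2.2260 kWh/t
Power = W × throughput = 2.2260 kWh/t × 2388.7 t/h = 5317.2 kW

P = 5317.2 kW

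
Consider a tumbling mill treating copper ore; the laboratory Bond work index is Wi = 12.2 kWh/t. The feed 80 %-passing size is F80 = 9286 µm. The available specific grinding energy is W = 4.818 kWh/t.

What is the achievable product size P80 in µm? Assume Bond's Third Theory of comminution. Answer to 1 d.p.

W = 10 Wi / √P80 − 10 Wi / √F80
P80^(−½) = W/(10 Wi) + F80^(−½)
  = 4.8180/(10·12.2) + 1/√9286 = 0.039492 + 0.010377 = 0.049869
P80 = (1/0.049869)² = 20.0525² = 402.10 µm

P80 = 402.1 µm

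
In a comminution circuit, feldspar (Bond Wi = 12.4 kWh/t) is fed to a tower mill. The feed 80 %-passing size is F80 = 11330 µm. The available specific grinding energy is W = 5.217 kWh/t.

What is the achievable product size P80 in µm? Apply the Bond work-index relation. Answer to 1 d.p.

P80 = 377.5 µm

W = 10·Wi·(P80^(-½) − F80^(-½))
⇒ 1/√P80 = W/(10·Wi) + 1/√F80
  = 5.2170/(10·12.4) + 1/√11330 = 0.042073 + 0.009395 = 0.051467
P80 = (1/0.051467)² = 19.4298² = 377.52 µm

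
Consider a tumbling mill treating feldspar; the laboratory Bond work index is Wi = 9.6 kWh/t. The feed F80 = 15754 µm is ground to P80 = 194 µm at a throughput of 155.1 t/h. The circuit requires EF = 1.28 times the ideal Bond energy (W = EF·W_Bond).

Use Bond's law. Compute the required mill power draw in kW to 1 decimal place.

P = 1216.5 kW

W = 10 Wi / √P80 − 10 Wi / √F80
W = 10·9.6·(1/√194 − 1/√15754) = 10·9.6·(0.063829) = 6.1275 kWh/t
W_actual = 1.28 × 6.1275 = 7.8433 kWh/t
Mill draw = 7.8433 × 155.1 = 1216.5 kW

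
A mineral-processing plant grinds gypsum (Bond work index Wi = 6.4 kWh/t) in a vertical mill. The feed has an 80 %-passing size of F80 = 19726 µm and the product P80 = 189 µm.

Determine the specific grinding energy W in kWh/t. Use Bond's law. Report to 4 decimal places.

W = 4.1996 kWh/t

W_Bond = 10·Wi·(1/√P₈₀ − 1/√F₈₀)
1/√189 = 0.072739;  1/√19726 = 0.007120
W = 10·6.4·(0.072739 − 0.007120) = 4.1996 kWh/t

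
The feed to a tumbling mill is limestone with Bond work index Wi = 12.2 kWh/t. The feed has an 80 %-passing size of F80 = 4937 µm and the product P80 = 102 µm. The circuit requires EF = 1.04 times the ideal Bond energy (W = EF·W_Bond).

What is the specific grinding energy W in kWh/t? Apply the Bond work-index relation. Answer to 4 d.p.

Bond: W = 10·Wi·(1/√P80 − 1/√F80)
1/√102 = 0.099015;  1/√4937 = 0.014232
W = 10·12.2·(0.099015 − 0.014232) = 10.3435 kWh/t
W_actual = 1.04 × 10.3435 = 10.7572 kWh/t

W = 10.7572 kWh/t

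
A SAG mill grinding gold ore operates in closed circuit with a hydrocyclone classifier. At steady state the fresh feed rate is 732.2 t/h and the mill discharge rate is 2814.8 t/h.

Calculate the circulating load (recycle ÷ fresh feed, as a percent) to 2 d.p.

Mill node: discharge = fresh + recycle.
R = M − F = 2814.8 − 732.2 = 2082.6 t/h
CL = 100·R/F = 100·2082.6/732.2 = 284.43 %

CL = 284.43 %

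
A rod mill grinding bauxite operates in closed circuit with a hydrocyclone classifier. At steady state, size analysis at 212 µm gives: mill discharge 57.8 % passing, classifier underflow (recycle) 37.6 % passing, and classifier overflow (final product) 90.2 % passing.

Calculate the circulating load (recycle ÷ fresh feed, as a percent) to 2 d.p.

Mass balance on the −212 µm fraction:
Fd + Rd = Ru + Fo ⇒ R/F = (o−d)/(d−u)
r = (90.2 − 57.8)/(57.8 − 37.6) = 32.4/20.2 = 1.6040
CL = 100·r = 160.40 %

CL = 160.40 %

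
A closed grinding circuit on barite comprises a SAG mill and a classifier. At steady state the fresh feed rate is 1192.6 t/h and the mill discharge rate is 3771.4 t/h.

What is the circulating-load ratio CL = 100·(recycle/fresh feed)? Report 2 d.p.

CL = 216.23 %

Steady state: M = F + R.
R = M − F = 3771.4 − 1192.6 = 2578.8 t/h
CL = 100·R/F = 100·2578.8/1192.6 = 216.23 %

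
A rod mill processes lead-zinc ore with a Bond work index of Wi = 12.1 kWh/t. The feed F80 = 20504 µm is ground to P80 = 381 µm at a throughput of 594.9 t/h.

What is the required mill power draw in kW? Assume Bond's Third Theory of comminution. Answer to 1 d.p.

P = 3185.1 kW

W = 10 Wi / √P80 − 10 Wi / √F80
W = 10·12.1·(1/√381 − 1/√20504) = 10·12.1·(0.044248) = 5.3540 kWh/t
Power = W × throughput = 5.3540 kWh/t × 594.9 t/h = 3185.1 kW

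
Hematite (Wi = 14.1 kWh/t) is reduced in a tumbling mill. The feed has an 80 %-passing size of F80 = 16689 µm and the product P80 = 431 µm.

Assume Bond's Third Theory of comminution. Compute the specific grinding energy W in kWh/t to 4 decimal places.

W = 10 Wi / √P80 − 10 Wi / √F80
1/√431 = 0.048168;  1/√16689 = 0.007741
W = 10·14.1·(0.048168 − 0.007741) = 5.7003 kWh/t

W = 5.7003 kWh/t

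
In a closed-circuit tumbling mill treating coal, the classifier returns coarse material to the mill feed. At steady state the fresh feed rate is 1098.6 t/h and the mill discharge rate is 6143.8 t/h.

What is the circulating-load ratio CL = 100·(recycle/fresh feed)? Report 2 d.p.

Mill node: discharge = fresh + recycle.
R = M − F = 6143.8 − 1098.6 = 5045.2 t/h
CL = 100·R/F = 100·5045.2/1098.6 = 459.24 %

CL = 459.24 %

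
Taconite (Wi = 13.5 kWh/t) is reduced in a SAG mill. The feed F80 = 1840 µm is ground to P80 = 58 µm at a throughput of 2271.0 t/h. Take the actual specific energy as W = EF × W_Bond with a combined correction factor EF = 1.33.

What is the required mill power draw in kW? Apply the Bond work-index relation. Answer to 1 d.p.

W = 10 Wi / √P80 − 10 Wi / √F80
W = 10·13.5·(1/√58 − 1/√1840) = 10·13.5·(0.107994) = 14.5792 kWh/t
Apply correction: 14.5792 × 1.33 = 19.3903 kWh/t
P = W·T = 19.3903·2271.0 = 44035.3 kW

P = 44035.3 kW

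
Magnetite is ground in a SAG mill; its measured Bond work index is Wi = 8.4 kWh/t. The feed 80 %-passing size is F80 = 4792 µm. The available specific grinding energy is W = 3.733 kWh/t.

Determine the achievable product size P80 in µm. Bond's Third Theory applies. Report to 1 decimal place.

P80 = 288.4 µm

Bond:  W = 10 Wi (1/√P − 1/√F)
1/√P80 = 1/√F80 + W/(10·Wi)
  = 3.7330/(10·8.4) + 1/√4792 = 0.044440 + 0.014446 = 0.058886
P80 = (1/0.058886)² = 16.9819² = 288.38 µm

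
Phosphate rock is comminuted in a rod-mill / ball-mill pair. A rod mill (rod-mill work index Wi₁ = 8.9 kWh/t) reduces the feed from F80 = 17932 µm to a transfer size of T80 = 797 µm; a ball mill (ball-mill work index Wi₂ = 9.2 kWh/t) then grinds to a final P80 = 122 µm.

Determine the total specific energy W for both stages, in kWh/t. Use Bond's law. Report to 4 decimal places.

W = 7.5584 kWh/t

W_Bond = 10·Wi·(1/√P₈₀ − 1/√F₈₀)
Stage 1 (17932→797 µm, Wi₁=8.9): W₁ = 10·8.9·(0.035422 − 0.007468) = 2.4879 kWh/t
Stage 2 (797→122 µm, Wi₂=9.2): W₂ = 10·9.2·(0.090536 − 0.035422) = 5.0705 kWh/t
W = W₁ + W₂ = 2.4879 + 5.0705 = 7.5584 kWh/t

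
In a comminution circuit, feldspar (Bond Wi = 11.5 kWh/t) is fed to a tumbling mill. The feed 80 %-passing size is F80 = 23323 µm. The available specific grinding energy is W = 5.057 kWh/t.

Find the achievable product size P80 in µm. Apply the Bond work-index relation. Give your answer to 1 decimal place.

P80 = 391.8 µm

Bond:  W = 10 Wi (1/√P − 1/√F)
⇒ 1/√P80 = W/(10 Wi) + 1/√F80
  = 5.0570/(10·11.5) + 1/√23323 = 0.043974 + 0.006548 = 0.050522
P80 = (1/0.050522)² = 19.7934² = 391.78 µm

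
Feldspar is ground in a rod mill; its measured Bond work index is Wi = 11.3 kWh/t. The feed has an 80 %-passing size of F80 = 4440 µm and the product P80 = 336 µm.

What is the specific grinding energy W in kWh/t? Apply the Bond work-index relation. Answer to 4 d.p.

W = 10·Wi·(P80^(-½) − F80^(-½))
1/√336 = 0.054554;  1/√4440 = 0.015008
W = 10·11.3·(0.054554 − 0.015008) = 4.4688 kWh/t

W = 4.4688 kWh/t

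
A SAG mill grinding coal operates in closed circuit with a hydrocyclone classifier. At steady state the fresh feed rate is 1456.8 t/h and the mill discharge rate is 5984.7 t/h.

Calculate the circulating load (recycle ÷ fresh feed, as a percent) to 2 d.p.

Steady state: M = F + R.
R = M − F = 5984.7 − 1456.8 = 4527.9 t/h
CL = 100·R/F = 100·4527.9/1456.8 = 310.81 %

CL = 310.81 %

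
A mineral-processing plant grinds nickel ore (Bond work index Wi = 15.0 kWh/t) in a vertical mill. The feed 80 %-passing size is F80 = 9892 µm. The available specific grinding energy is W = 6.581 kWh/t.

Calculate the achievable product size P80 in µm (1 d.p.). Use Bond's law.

W = 10·Wi·[P80^(−½) − F80^(−½)]
P80^(−½) = W/(10 Wi) + F80^(−½)
  = 6.5810/(10·15.0) + 1/√9892 = 0.043873 + 0.010054 = 0.053928
P80 = (1/0.053928)² = 18.5433² = 343.85 µm

P80 = 343.9 µm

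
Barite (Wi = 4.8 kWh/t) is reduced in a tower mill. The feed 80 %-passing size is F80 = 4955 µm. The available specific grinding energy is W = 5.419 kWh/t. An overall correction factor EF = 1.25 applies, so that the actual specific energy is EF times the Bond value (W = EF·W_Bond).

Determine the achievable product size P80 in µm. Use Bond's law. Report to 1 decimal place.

W = 10 Wi (1/√P80 − 1/√F80)  [Bond]
W_Bond = W / EF = 5.419 / 1.25 = 4.3352 kWh/t
P80^-0.5 = F80^-0.5 + W_Bond/(10 Wi)
  = 4.3352/(10·4.8) + 1/√4955 = 0.090317 + 0.014206 = 0.104523
P80 = (1/0.104523)² = 9.5673² = 91.53 µm

P80 = 91.5 µm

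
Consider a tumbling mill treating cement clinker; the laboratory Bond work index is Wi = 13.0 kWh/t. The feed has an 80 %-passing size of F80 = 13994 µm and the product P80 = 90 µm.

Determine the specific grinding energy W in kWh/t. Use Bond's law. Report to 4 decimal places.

W = 12.6043 kWh/t

W = 10 Wi / √P80 − 10 Wi / √F80
1/√90 = 0.105409;  1/√13994 = 0.008453
W = 10·13.0·(0.105409 − 0.008453) = 12.6043 kWh/t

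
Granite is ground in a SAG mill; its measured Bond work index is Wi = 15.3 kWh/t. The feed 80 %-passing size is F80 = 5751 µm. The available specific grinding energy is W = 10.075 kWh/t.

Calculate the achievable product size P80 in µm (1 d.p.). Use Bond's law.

P80 = 160.1 µm

W = 10 Wi (1/√P80 − 1/√F80)  [Bond]
P80^-0.5 = F80^-0.5 + W/(10 Wi)
  = 10.0750/(10·15.3) + 1/√5751 = 0.065850 + 0.013186 = 0.079036
P80 = (1/0.079036)² = 12.6524² = 160.08 µm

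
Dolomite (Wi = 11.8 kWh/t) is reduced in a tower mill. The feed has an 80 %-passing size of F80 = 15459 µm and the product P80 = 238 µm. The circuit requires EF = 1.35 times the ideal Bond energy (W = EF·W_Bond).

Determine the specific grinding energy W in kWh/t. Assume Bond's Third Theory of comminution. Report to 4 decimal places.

Bond:  W = 10 Wi (1/√P − 1/√F)
1/√238 = 0.064820;  1/√15459 = 0.008043
W = 10·11.8·(0.064820 − 0.008043) = 6.6997 kWh/t
W_actual = 1.35 × 6.6997 = 9.0447 kWh/t

W = 9.0447 kWh/t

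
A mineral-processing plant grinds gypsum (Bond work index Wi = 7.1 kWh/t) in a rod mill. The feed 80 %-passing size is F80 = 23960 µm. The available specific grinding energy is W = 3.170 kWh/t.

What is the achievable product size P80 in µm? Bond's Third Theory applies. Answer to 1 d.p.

W = 10 Wi (1/√P80 − 1/√F80)  [Bond]
1/√P80 = 1/√F80 + W/(10·Wi)
  = 3.1700/(10·7.1) + 1/√23960 = 0.044648 + 0.006460 = 0.051108
P80 = (1/0.051108)² = 19.5663² = 382.84 µm

P80 = 382.8 µm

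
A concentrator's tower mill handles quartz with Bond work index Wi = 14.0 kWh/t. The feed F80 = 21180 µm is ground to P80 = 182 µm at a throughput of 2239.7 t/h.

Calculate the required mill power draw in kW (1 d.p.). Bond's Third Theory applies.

P = 21087.9 kW

W_Bond = 10·Wi·(1/√P₈₀ − 1/√F₈₀)
W = 10·14.0·(1/√182 − 1/√21180) = 10·14.0·(0.067254) = 9.4155 kWh/t
Power = W × throughput = 9.4155 kWh/t × 2239.7 t/h = 21087.9 kW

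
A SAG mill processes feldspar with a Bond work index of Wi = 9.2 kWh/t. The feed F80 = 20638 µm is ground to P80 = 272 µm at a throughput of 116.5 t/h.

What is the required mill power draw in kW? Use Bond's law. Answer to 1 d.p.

W = 10 Wi (1/√P80 − 1/√F80)  [Bond]
W = 10·9.2·(1/√272 − 1/√20638) = 10·9.2·(0.053673) = 4.9379 kWh/t
P = W·T = 4.9379·116.5 = 575.3 kW

P = 575.3 kW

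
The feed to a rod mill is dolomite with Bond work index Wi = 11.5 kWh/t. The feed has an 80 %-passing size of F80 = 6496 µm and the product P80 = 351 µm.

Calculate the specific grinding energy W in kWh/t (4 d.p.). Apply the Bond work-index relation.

W = 4.7114 kWh/t

W = 10 Wi (1/√P80 − 1/√F80)  [Bond]
1/√351 = 0.053376;  1/√6496 = 0.012407
W = 10·11.5·(0.053376 − 0.012407) = 4.7114 kWh/t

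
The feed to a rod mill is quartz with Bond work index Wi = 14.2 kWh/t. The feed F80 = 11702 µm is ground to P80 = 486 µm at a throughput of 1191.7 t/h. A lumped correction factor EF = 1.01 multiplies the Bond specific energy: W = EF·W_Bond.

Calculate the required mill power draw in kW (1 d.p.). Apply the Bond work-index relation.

P = 6172.8 kW

W_Bond = 10·Wi·(1/√P₈₀ − 1/√F₈₀)
W = 10·14.2·(1/√486 − 1/√11702) = 10·14.2·(0.036117) = 5.1286 kWh/t
W_actual = 1.01 × 5.1286 = 5.1799 kWh/t
Power = W × throughput = 5.1799 kWh/t × 1191.7 t/h = 6172.8 kW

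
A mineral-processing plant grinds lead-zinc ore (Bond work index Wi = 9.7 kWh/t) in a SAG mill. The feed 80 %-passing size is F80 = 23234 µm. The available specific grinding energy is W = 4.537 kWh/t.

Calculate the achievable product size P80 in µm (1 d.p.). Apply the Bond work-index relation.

P80 = 351.6 µm

W_Bond = 10·Wi·(1/√P₈₀ − 1/√F₈₀)
1/√P80 = 1/√F80 + W/(10·Wi)
  = 4.5370/(10·9.7) + 1/√23234 = 0.046773 + 0.006561 = 0.053334
P80 = (1/0.053334)² = 18.7499² = 351.56 µm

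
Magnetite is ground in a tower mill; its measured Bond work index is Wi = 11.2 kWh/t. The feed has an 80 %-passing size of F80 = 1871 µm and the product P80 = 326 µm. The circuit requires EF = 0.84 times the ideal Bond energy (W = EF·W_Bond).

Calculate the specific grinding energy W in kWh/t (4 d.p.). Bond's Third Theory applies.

W = 3.0356 kWh/t

W = 10·Wi·[P80^(−½) − F80^(−½)]
1/√326 = 0.055385;  1/√1871 = 0.023119
W = 10·11.2·(0.055385 − 0.023119) = 3.6138 kWh/t
With EF = 0.84: W = 3.6138·0.84 = 3.0356 kWh/t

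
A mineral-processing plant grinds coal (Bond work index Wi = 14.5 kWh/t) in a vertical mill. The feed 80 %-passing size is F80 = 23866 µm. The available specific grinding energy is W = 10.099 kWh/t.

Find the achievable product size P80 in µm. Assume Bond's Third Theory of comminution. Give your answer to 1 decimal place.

W = 10 Wi (P80^-0.5 − F80^-0.5)
1/√P80 = 1/√F80 + W/(10·Wi)
  = 10.0990/(10·14.5) + 1/√23866 = 0.069648 + 0.006473 = 0.076121
P80 = (1/0.076121)² = 13.1369² = 172.58 µm

P80 = 172.6 µm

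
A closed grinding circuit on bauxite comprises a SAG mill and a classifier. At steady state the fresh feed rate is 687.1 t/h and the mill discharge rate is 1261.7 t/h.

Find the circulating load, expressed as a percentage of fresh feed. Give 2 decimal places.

CL = 83.63 %

Steady state: M = F + R.
R = M − F = 1261.7 − 687.1 = 574.6 t/h
CL = 100·R/F = 100·574.6/687.1 = 83.63 %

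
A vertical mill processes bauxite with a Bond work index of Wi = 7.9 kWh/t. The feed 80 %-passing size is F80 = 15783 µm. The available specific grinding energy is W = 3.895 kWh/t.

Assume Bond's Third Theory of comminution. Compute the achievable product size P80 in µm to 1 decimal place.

W = 10 Wi / √P80 − 10 Wi / √F80
⇒ 1/√P80 = W/(10·Wi) + 1/√F80
  = 3.8950/(10·7.9) + 1/√15783 = 0.049304 + 0.007960 = 0.057264
P80 = (1/0.057264)² = 17.4631² = 304.96 µm

P80 = 305.0 µm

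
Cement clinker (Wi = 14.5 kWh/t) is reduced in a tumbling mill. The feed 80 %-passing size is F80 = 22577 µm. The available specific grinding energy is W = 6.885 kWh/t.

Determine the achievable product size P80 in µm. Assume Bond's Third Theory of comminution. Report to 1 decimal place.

P80 = 341.2 µm

Bond:  W = 10 Wi (1/√P − 1/√F)
1/√P80 = 1/√F80 + W/(10·Wi)
  = 6.8850/(10·14.5) + 1/√22577 = 0.047483 + 0.006655 = 0.054138
P80 = (1/0.054138)² = 18.4713² = 341.19 µm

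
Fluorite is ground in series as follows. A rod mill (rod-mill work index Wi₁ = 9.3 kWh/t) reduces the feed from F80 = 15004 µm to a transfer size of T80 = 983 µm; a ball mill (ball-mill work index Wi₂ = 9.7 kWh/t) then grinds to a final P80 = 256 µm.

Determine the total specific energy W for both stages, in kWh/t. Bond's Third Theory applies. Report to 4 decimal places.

W = 10·Wi·[P80^(−½) − F80^(−½)]
Stage 1 (15004→983 µm, Wi₁=9.3): W₁ = 10·9.3·(0.031895 − 0.008164) = 2.2070 kWh/t
Stage 2 (983→256 µm, Wi₂=9.7): W₂ = 10·9.7·(0.062500 − 0.031895) = 2.9687 kWh/t
W = W₁ + W₂ = 2.2070 + 2.9687 = 5.1757 kWh/t

W = 5.1757 kWh/t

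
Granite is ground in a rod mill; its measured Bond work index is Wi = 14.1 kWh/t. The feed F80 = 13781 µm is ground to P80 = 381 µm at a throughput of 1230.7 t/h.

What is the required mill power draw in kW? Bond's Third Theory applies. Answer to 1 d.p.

P = 7412.0 kW

W = 10 Wi (1/√P80 − 1/√F80)  [Bond]
W = 10·14.1·(1/√381 − 1/√13781) = 10·14.1·(0.042713) = 6.0225 kWh/t
P_mill = W·ṁ = 6.0225·1230.7 = 7412.0 kW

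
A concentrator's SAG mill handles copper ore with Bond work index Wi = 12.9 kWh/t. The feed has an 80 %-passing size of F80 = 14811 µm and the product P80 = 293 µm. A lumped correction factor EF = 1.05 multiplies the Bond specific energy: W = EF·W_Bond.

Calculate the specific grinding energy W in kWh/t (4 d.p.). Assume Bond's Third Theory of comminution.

W = 6.8001 kWh/t

Bond:  W = 10 Wi (1/√P − 1/√F)
1/√293 = 0.058421;  1/√14811 = 0.008217
W = 10·12.9·(0.058421 − 0.008217) = 6.4763 kWh/t
Apply correction: 6.4763 × 1.05 = 6.8001 kWh/t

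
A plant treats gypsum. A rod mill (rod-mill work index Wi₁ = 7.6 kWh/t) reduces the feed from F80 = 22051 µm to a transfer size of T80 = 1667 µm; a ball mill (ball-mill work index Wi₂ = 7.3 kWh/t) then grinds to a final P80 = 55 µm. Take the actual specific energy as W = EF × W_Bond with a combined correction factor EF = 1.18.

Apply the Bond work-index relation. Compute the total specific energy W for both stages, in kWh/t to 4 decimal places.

W = 11.0979 kWh/t

W = 10·Wi·[P80^(−½) − F80^(−½)]
Stage 1 (22051→1667 µm, Wi₁=7.6): W₁ = 10·7.6·(0.024492 − 0.006734) = 1.3496 kWh/t
Stage 2 (1667→55 µm, Wi₂=7.3): W₂ = 10·7.3·(0.134840 − 0.024492) = 8.0554 kWh/t
W = W₁ + W₂ = 1.3496 + 8.0554 = 9.4050 kWh/t
Corrected W = EF·W_Bond = 1.18·9.4050 = 11.0979 kWh/t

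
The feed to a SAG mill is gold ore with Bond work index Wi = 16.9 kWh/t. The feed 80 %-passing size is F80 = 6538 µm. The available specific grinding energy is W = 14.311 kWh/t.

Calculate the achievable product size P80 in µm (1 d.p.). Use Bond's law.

W = 10·Wi·[P80^(−½) − F80^(−½)]
1/√P80 = 1/√F80 + W/(10·Wi)
  = 14.3110/(10·16.9) + 1/√6538 = 0.084680 + 0.012367 = 0.097048
P80 = (1/0.097048)² = 10.3042² = 106.18 µm

P80 = 106.2 µm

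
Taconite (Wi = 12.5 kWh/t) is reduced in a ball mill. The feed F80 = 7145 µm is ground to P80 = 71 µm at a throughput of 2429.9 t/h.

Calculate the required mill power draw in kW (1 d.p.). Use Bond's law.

W_Bond = 10·Wi·(1/√P₈₀ − 1/√F₈₀)
W = 10·12.5·(1/√71 − 1/√7145) = 10·12.5·(0.106848) = 13.3560 kWh/t
Mill draw = 13.3560 × 2429.9 = 32453.7 kW

P = 32453.7 kW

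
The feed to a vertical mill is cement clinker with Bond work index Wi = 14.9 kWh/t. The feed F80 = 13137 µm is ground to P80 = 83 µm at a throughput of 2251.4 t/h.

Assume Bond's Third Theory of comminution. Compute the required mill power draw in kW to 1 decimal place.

W = 10 Wi (1/√P80 − 1/√F80)  [Bond]
W = 10·14.9·(1/√83 − 1/√13137) = 10·14.9·(0.101040) = 15.0549 kWh/t
P_mill = W·ṁ = 15.0549·2251.4 = 33894.6 kW

P = 33894.6 kW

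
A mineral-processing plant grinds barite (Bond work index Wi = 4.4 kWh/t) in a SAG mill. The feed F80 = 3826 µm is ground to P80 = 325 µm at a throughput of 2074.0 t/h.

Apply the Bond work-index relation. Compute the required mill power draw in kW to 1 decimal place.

P = 3586.6 kW

W = 10·Wi·(P80^(-½) − F80^(-½))
W = 10·4.4·(1/√325 − 1/√3826) = 10·4.4·(0.039303) = 1.7293 kWh/t
P_mill = W·ṁ = 1.7293·2074.0 = 3586.6 kW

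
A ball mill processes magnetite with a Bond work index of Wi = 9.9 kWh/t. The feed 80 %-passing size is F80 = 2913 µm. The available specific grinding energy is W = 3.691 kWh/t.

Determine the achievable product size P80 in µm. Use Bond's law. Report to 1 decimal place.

P80 = 321.0 µm

W = 10 Wi (P80^-0.5 − F80^-0.5)
⇒ 1/√P80 = W/(10 Wi) + 1/√F80
  = 3.6910/(10·9.9) + 1/√2913 = 0.037283 + 0.018528 = 0.055811
P80 = (1/0.055811)² = 17.9177² = 321.04 µm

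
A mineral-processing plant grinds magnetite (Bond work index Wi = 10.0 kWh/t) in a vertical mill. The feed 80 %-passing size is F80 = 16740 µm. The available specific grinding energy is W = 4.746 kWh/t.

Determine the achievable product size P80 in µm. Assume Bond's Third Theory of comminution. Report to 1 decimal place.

P80 = 328.3 µm

W = 10 Wi (P80^-0.5 − F80^-0.5)
1/√P80 = 1/√F80 + W/(10·Wi)
  = 4.7460/(10·10.0) + 1/√16740 = 0.047460 + 0.007729 = 0.055189
P80 = (1/0.055189)² = 18.1196² = 328.32 µm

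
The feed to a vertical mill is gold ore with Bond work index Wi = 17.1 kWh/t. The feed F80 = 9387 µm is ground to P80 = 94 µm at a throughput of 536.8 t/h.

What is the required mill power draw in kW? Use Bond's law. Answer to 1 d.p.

W = 10·Wi·[P80^(−½) − F80^(−½)]
W = 10·17.1·(1/√94 − 1/√9387) = 10·17.1·(0.092821) = 15.8724 kWh/t
P_mill = W·ṁ = 15.8724·536.8 = 8520.3 kW

P = 8520.3 kW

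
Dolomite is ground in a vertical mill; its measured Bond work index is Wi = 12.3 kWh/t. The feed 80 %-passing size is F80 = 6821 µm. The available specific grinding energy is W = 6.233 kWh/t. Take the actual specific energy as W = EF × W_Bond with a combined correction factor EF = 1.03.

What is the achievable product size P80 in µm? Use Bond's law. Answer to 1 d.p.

Bond:  W = 10 Wi (1/√P − 1/√F)
W_Bond = W / EF = 6.233 / 1.03 = 6.0515 kWh/t
P80^(−½) = W_Bond/(10 Wi) + F80^(−½)
  = 6.0515/(10·12.3) + 1/√6821 = 0.049199 + 0.012108 = 0.061307
P80 = (1/0.061307)² = 16.3114² = 266.06 µm

P80 = 266.1 µm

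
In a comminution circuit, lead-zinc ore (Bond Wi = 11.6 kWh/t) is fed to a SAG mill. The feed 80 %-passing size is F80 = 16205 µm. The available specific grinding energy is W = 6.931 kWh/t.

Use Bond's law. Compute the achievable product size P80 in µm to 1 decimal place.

W = 10·Wi·(P80^(-½) − F80^(-½))
⇒ 1/√P80 = W/(10 Wi) + 1/√F80
  = 6.9310/(10·11.6) + 1/√16205 = 0.059750 + 0.007856 = 0.067606
P80 = (1/0.067606)² = 14.7917² = 218.79 µm

P80 = 218.8 µm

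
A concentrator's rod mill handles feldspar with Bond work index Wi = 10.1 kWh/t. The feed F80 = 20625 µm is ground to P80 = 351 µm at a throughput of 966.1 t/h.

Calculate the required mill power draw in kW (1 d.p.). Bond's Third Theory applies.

W = 10 Wi / √P80 − 10 Wi / √F80
W = 10·10.1·(1/√351 − 1/√20625) = 10·10.1·(0.046413) = 4.6877 kWh/t
Mill draw = 4.6877 × 966.1 = 4528.8 kW

P = 4528.8 kW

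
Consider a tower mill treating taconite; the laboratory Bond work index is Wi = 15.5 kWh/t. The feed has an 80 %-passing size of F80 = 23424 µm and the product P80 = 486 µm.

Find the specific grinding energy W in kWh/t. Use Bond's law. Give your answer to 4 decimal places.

W = 10 Wi (P80^-0.5 − F80^-0.5)
1/√486 = 0.045361;  1/√23424 = 0.006534
W = 10·15.5·(0.045361 − 0.006534) = 6.0182 kWh/t

W = 6.0182 kWh/t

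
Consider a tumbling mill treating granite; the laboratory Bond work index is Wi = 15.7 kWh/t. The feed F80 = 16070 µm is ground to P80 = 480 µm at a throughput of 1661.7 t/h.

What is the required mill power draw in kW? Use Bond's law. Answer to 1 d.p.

P = 9849.8 kW

W_Bond = 10·Wi·(1/√P₈₀ − 1/√F₈₀)
W = 10·15.7·(1/√480 − 1/√16070) = 10·15.7·(0.037755) = 5.9275 kWh/t
Power = W × throughput = 5.9275 kWh/t × 1661.7 t/h = 9849.8 kW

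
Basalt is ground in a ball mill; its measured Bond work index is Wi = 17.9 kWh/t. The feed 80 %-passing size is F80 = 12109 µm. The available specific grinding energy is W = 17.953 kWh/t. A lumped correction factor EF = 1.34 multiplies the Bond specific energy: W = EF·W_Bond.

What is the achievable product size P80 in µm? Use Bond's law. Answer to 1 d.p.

Bond:  W = 10 Wi (1/√P − 1/√F)
W_Bond = W / EF = 17.953 / 1.34 = 13.3978 kWh/t
P80^(−½) = W_Bond/(10 Wi) + F80^(−½)
  = 13.3978/(10·17.9) + 1/√12109 = 0.074848 + 0.009088 = 0.083935
P80 = (1/0.083935)² = 11.9139² = 141.94 µm

P80 = 141.9 µm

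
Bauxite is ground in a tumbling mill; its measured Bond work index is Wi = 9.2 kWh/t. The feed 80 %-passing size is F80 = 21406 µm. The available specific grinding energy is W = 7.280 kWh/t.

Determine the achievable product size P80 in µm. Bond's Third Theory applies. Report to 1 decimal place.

Bond: W = 10·Wi·(1/√P80 − 1/√F80)
P80^-0.5 = F80^-0.5 + W/(10 Wi)
  = 7.2800/(10·9.2) + 1/√21406 = 0.079130 + 0.006835 = 0.085965
P80 = (1/0.085965)² = 11.6326² = 135.32 µm

P80 = 135.3 µm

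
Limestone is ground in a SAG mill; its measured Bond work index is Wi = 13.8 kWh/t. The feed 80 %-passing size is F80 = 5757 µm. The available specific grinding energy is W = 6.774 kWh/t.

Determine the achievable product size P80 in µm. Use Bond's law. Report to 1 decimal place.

W = 10 Wi (1/√P80 − 1/√F80)  [Bond]
⇒ 1/√P80 = W/(10 Wi) + 1/√F80
  = 6.7740/(10·13.8) + 1/√5757 = 0.049087 + 0.013180 = 0.062267
P80 = (1/0.062267)² = 16.0600² = 257.92 µm

P80 = 257.9 µm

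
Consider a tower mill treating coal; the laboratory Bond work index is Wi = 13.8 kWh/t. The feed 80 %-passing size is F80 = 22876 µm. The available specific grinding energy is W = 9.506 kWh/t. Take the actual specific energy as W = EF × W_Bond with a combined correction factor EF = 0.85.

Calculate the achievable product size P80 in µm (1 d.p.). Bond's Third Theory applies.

W_Bond = 10·Wi·(1/√P₈₀ − 1/√F₈₀)
W_Bond = W / EF = 9.506 / 0.85 = 11.1835 kWh/t
1/√P80 = 1/√F80 + W_Bond/(10·Wi)
  = 11.1835/(10·13.8) + 1/√22876 = 0.081040 + 0.006612 = 0.087652
P80 = (1/0.087652)² = 11.4088² = 130.16 µm

P80 = 130.2 µm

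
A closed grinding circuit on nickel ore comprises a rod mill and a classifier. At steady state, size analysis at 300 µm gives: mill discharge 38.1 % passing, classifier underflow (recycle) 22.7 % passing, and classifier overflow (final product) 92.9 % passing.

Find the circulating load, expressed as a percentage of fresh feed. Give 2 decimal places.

CL = 355.84 %

Classifier node, passing 300 µm:
(1+r)d = ru + o → r = (o−d)/(d−u)
r = (92.9 − 38.1)/(38.1 − 22.7) = 54.8/15.4 = 3.5584
CL = 100·r = 355.84 %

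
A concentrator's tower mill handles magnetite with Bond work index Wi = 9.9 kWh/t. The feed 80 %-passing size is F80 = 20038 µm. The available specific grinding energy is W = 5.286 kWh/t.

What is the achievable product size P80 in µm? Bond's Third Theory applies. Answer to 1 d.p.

P80 = 273.6 µm

Bond: W = 10·Wi·(1/√P80 − 1/√F80)
⇒ 1/√P80 = W/(10·Wi) + 1/√F80
  = 5.2860/(10·9.9) + 1/√20038 = 0.053394 + 0.007064 = 0.060458
P80 = (1/0.060458)² = 16.5403² = 273.58 µm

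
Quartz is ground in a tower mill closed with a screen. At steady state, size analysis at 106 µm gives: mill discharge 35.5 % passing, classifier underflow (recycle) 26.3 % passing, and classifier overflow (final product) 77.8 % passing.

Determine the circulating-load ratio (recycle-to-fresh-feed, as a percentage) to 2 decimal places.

Two-product formula at 106 µm:
(1+r)d = ru + o → r = (o−d)/(d−u)
r = (77.8 − 35.5)/(35.5 − 26.3) = 42.3/9.2 = 4.5978
CL = 100·r = 459.78 %

CL = 459.78 %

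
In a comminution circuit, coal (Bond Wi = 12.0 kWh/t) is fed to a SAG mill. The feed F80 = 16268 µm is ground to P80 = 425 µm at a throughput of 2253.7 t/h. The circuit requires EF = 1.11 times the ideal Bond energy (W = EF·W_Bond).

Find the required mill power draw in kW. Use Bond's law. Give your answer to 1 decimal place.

W = 10 Wi (1/√P80 − 1/√F80)  [Bond]
W = 10·12.0·(1/√425 − 1/√16268) = 10·12.0·(0.040667) = 4.8800 kWh/t
W_actual = 1.11 × 4.8800 = 5.4168 kWh/t
P = W·T = 5.4168·2253.7 = 12207.9 kW

P = 12207.9 kW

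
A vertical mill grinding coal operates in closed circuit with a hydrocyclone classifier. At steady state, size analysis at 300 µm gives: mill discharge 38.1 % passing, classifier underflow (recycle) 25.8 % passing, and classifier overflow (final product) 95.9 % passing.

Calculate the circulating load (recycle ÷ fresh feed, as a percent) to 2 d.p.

CL = 469.92 %

Classifier node, passing 300 µm:
(1+r)d = ru + o → r = (o−d)/(d−u)
r = (95.9 − 38.1)/(38.1 − 25.8) = 57.8/12.3 = 4.6992
CL = 100·r = 469.92 %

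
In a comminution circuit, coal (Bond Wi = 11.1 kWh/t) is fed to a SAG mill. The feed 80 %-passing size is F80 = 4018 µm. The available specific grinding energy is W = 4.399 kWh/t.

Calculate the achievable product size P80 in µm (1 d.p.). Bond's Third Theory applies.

P80 = 325.7 µm

Bond:  W = 10 Wi (1/√P − 1/√F)
⇒ 1/√P80 = W/(10·Wi) + 1/√F80
  = 4.3990/(10·11.1) + 1/√4018 = 0.039631 + 0.015776 = 0.055407
P80 = (1/0.055407)² = 18.0484² = 325.74 µm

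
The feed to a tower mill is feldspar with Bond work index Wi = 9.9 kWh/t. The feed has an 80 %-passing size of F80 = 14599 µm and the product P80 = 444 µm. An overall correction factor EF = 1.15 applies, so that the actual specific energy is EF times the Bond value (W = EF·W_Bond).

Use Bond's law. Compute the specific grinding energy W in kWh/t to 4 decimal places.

W = 4.4608 kWh/t

W = 10 Wi (P80^-0.5 − F80^-0.5)
1/√444 = 0.047458;  1/√14599 = 0.008276
W = 10·9.9·(0.047458 − 0.008276) = 3.8790 kWh/t
Corrected W = EF·W_Bond = 1.15·3.8790 = 4.4608 kWh/t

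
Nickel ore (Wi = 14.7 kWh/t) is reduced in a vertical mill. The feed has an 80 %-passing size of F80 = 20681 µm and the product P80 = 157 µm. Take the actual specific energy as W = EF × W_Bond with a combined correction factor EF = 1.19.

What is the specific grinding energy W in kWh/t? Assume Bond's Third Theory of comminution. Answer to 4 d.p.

W = 10 Wi (P80^-0.5 − F80^-0.5)
1/√157 = 0.079809;  1/√20681 = 0.006954
W = 10·14.7·(0.079809 − 0.006954) = 10.7097 kWh/t
Corrected W = EF·W_Bond = 1.19·10.7097 = 12.7445 kWh/t

W = 12.7445 kWh/t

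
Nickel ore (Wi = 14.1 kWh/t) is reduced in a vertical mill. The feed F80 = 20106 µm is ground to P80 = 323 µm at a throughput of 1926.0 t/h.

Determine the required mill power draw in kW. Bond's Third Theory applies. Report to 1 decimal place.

Bond:  W = 10 Wi (1/√P − 1/√F)
W = 10·14.1·(1/√323 − 1/√20106) = 10·14.1·(0.048589) = 6.8511 kWh/t
P = W·T = 6.8511·1926.0 = 13195.1 kW

P = 13195.1 kW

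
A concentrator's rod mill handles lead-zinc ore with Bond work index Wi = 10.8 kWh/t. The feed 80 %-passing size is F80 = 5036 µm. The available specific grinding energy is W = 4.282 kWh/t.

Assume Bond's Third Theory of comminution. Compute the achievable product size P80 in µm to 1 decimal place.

P80 = 346.3 µm

Bond:  W = 10 Wi (1/√P − 1/√F)
1/√P80 = 1/√F80 + W/(10·Wi)
  = 4.2820/(10·10.8) + 1/√5036 = 0.039648 + 0.014091 = 0.053740
P80 = (1/0.053740)² = 18.6082² = 346.27 µm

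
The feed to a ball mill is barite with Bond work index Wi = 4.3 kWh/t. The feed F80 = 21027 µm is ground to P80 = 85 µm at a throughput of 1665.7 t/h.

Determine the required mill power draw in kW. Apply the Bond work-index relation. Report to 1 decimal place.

P = 7274.9 kW

W = 10 Wi (P80^-0.5 − F80^-0.5)
W = 10·4.3·(1/√85 − 1/√21027) = 10·4.3·(0.101569) = 4.3675 kWh/t
P_mill = W·ṁ = 4.3675·1665.7 = 7274.9 kW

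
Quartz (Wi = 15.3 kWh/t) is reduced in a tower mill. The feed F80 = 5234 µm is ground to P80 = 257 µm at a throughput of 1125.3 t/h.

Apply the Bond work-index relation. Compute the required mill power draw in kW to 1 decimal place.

W = 10 Wi (P80^-0.5 − F80^-0.5)
W = 10·15.3·(1/√257 − 1/√5234) = 10·15.3·(0.048556) = 7.4291 kWh/t
Mill draw = 7.4291 × 1125.3 = 8359.9 kW

P = 8359.9 kW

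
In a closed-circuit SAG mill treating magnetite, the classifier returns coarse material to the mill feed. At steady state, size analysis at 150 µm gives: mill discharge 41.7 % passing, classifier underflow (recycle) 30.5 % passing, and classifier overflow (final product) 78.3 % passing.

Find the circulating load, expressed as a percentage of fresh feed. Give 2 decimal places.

CL = 326.79 %

Two-product formula at 150 µm:
Fd + Rd = Ru + Fo ⇒ R/F = (o−d)/(d−u)
r = (78.3 − 41.7)/(41.7 − 30.5) = 36.6/11.2 = 3.2679
CL = 100·r = 326.79 %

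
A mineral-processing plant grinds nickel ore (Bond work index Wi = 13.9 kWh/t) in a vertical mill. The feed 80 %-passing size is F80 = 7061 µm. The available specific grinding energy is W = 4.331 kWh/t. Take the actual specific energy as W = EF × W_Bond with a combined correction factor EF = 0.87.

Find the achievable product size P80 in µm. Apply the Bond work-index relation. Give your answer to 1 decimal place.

Bond: W = 10·Wi·(1/√P80 − 1/√F80)
W_Bond = W / EF = 4.331 / 0.87 = 4.9782 kWh/t
P80^(−½) = W_Bond/(10 Wi) + F80^(−½)
  = 4.9782/(10·13.9) + 1/√7061 = 0.035814 + 0.011901 = 0.047715
P80 = (1/0.047715)² = 20.9579² = 439.23 µm

P80 = 439.2 µm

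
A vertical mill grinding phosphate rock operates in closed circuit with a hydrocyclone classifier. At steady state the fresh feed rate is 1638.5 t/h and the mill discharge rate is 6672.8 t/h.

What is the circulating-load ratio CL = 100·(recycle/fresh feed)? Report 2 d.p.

Discharge = new feed + return, hence
R = M − F = 6672.8 − 1638.5 = 5034.3 t/h
CL = 100·R/F = 100·5034.3/1638.5 = 307.25 %

CL = 307.25 %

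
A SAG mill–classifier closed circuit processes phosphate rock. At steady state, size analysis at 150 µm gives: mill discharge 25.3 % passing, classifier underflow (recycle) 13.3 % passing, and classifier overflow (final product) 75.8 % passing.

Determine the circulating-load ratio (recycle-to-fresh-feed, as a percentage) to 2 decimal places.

Balance %-passing 150 µm (r = R/F):
(1+r)·d = r·u + o ⇒ r = (o−d)/(d−u)
r = (75.8 − 25.3)/(25.3 − 13.3) = 50.5/12.0 = 4.2083
CL = 100·r = 420.83 %

CL = 420.83 %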